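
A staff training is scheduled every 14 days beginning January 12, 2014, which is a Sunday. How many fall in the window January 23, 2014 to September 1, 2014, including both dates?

16

Occurrences land 14·i days after January 12, 2014 for i = 0, 1, 2, …
January 23, 2014 is 11 days after the start; 11 ÷ 14 = 0 remainder 11; since the remainder is 11, round up to i = 1. First occurrence in the window: #2 on January 26, 2014 (1×14 = 14 days in).
September 1, 2014 is 232 days after the start; 232 ÷ 14 = 16 remainder 8. Last occurrence in the window: #17 on August 24, 2014.
Occurrences #2 through #17: 16 in total.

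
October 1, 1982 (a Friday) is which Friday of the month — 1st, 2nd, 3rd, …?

Day 1 falls in week ⌈1/7⌉ of the month.
Days 1–7 hold the 1st Friday, 8–14 the 2nd, 15–21 the 3rd, 22–28 the 4th, 29–31 the 5th.
1 is in the range for the 1st.

1st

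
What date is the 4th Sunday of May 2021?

May 2021 begins on a Saturday, so the first Sunday is May 2 (1 day later).
The 4th Sunday is 3 weeks later: 2 + 21 = 23.

23 May 2021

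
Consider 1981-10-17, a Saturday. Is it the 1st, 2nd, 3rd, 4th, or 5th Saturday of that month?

Day 17 falls in week ⌈17/7⌉ of the month.
Days 1–7 hold the 1st Saturday, 8–14 the 2nd, 15–21 the 3rd, 22–28 the 4th, 29–31 the 5th.
17 is in the range for the 3rd.

3rd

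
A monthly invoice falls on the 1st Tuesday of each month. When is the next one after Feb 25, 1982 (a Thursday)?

Mar 2, 1982

Feb 1982 starts on a Monday, so its 1st Tuesday is Feb 2, 1982 (1 day in).
That is not after Feb 25, 1982, so look at Mar 1982.
Mar 1982 starts on a Monday, so its 1st Tuesday is Mar 2, 1982 (1 day in).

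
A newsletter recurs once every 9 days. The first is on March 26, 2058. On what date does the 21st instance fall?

September 22, 2058

The 21st occurrence is 20 intervals after the first: 20 × 9 = 180 days after March 26, 2058.
March has 31 days — 5 days to the end of March leaves 175.
April has 30 days (145 left).
May has 31 days (114 left).
June has 30 days (84 left).
July has 31 days (53 left).
August has 31 days (22 left).
22 days into September → September 22, 2058.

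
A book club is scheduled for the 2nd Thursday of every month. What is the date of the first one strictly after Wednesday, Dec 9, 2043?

Dec 2043 starts on a Tuesday; its first Thursday is the 3rd, so the 2nd Thursday is the 10th — Dec 10, 2043.
Dec 10, 2043 is after Dec 9, 2043, so that is the next one.

Dec 10, 2043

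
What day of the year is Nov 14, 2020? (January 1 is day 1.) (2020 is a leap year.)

319

Days in months before Nov: 31 + 29 + 31 + 30 + 31 + 30 + 31 + 31 + 30 + 31 = 305.
Plus 14 days into Nov → day 319.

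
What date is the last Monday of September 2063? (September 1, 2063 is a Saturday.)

24 September 2063

September 2063 begins on a Saturday, so the first Monday is September 3 (2 days later).
September 2063 has 30 days. Adding weeks: 3, 10, 17, 24 — the last one ≤ 30 is the 24th.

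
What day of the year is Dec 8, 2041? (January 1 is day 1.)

Days in months before Dec: 31 + 28 + 31 + 30 + 31 + 30 + 31 + 31 + 30 + 31 + 30 = 334.
Plus 8 days into Dec → day 342.

342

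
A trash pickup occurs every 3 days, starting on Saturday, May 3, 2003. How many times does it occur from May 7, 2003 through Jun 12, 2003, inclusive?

Occurrences land 3·i days after May 3, 2003 for i = 0, 1, 2, …
May 7, 2003 is 4 days after the start; 4 ÷ 3 = 1 remainder 1; since the remainder is 1, round up to i = 2. First occurrence in the window: #3 on May 9, 2003 (2×3 = 6 days in).
Jun 12, 2003 is 40 days after the start; 40 ÷ 3 = 13 remainder 1. Last occurrence in the window: #14 on Jun 11, 2003.
Occurrences #3 through #14: 12 in total.

12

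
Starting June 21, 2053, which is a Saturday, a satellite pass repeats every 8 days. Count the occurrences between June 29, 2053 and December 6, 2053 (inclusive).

21

Occurrences land 8·i days after June 21, 2053 for i = 0, 1, 2, …
June 29, 2053 is 8 days after the start; 8 ÷ 8 = 1 remainder 0. First occurrence in the window: #2 on June 29, 2053 (1×8 = 8 days in).
December 6, 2053 is 168 days after the start; 168 ÷ 8 = 21 remainder 0. Last occurrence in the window: #22 on December 6, 2053.
Occurrences #2 through #22: 21 in total.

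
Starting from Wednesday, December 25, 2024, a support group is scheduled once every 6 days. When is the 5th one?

January 18, 2025

The 5th occurrence is 4 intervals after the first: 4 × 6 = 24 days after December 25, 2024.
December has 31 days — 6 days to the end of December leaves 18.
18 days into January → January 18, 2025.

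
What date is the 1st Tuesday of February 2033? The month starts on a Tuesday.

February 2033 begins on a Tuesday, so the first Tuesday is February 1.

2033-02-01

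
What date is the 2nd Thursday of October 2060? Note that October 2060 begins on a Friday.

October 14, 2060

October 2060 begins on a Friday, so the first Thursday is October 7 (6 days later).
The 2nd Thursday is 1 weeks later: 7 + 7 = 14.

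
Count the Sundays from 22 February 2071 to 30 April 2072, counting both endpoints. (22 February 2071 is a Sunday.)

62

22 February 2071 is a Sunday; the first Sunday on or after it is 22 February 2071.
From 22 February 2071 to 30 April 2072: 312 + 121 = 433 days (rest of 2071, to 30 April 2072 in 2072).
433 ÷ 7 = 61 full weeks with remainder 6, so 61 more Sundays after the first → 62.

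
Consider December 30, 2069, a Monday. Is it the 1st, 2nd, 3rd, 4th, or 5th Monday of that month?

5th

Day 30 falls in week ⌈30/7⌉ of the month.
Days 1–7 hold the 1st Monday, 8–14 the 2nd, 15–21 the 3rd, 22–28 the 4th, 29–31 the 5th.
30 is in the range for the 5th.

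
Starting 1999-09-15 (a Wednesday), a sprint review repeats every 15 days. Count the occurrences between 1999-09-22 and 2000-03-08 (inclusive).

11

Occurrences land 15·i days after 1999-09-15 for i = 0, 1, 2, …
1999-09-22 is 7 days after the start; 7 ÷ 15 = 0 remainder 7; since the remainder is 7, round up to i = 1. First occurrence in the window: #2 on 1999-09-30 (1×15 = 15 days in).
2000-03-08 is 175 days after the start; 175 ÷ 15 = 11 remainder 10. Last occurrence in the window: #12 on 2000-02-27.
Occurrences #2 through #12: 11 in total.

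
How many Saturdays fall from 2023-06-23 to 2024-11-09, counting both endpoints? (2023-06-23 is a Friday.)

2023-06-23 is a Friday; the first Saturday on or after it is 2023-06-24 (1 day later).
From 2023-06-24 to 2024-11-09: 190 + 314 = 504 days (rest of 2023, to 2024-11-09 in 2024).
504 ÷ 7 = 72 full weeks with remainder 0, so 72 more Saturdays after the first → 73.

73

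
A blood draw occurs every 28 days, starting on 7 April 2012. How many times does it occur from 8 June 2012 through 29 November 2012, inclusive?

Occurrences land 28·i days after 7 April 2012 for i = 0, 1, 2, …
8 June 2012 is 62 days after the start; 62 ÷ 28 = 2 remainder 6; since the remainder is 6, round up to i = 3. First occurrence in the window: #4 on 30 June 2012 (3×28 = 84 days in).
29 November 2012 is 236 days after the start; 236 ÷ 28 = 8 remainder 12. Last occurrence in the window: #9 on 17 November 2012.
Occurrences #4 through #9: 6 in total.

6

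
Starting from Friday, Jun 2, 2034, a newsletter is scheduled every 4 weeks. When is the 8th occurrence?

The 8th occurrence is 7 intervals after the first: 7 × 28 = 196 days after Jun 2, 2034.
Jun has 30 days — 28 days to the end of Jun leaves 168.
Jul has 31 days (137 left).
Aug has 31 days (106 left).
Sep has 30 days (76 left).
Oct has 31 days (45 left).
Nov has 30 days (15 left).
15 days into Dec → Dec 15, 2034.

Dec 15, 2034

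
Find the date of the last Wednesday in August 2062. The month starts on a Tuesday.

August 30, 2062

August 2062 begins on a Tuesday, so the first Wednesday is August 2 (1 day later).
August 2062 has 31 days. Adding weeks: 2, 9, 16, 23, 30 — the last one ≤ 31 is the 30th.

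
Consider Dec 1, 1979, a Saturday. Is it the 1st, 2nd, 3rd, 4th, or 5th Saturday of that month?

Day 1 falls in week ⌈1/7⌉ of the month.
Days 1–7 hold the 1st Saturday, 8–14 the 2nd, 15–21 the 3rd, 22–28 the 4th, 29–31 the 5th.
1 is in the range for the 1st.

1st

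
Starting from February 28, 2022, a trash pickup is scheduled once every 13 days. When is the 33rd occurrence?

The 33rd occurrence is 32 intervals after the first: 32 × 13 = 416 days after February 28, 2022.
February has 28 days — 0 days to the end of February leaves 416.
From end of February to end of 2022 is 306 days (110 left).
January has 31 days (79 left).
February has 28 days (51 left).
March has 31 days (20 left).
20 days into April → April 20, 2023.

April 20, 2023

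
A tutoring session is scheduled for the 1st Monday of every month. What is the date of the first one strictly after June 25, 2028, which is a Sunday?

July 3, 2028

June 2028 starts on a Thursday, so its 1st Monday is June 5, 2028 (4 days in).
That is not after June 25, 2028, so look at July 2028.
July 2028 starts on a Saturday, so its 1st Monday is July 3, 2028 (2 days in).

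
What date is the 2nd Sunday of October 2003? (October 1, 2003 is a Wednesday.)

October 2003 begins on a Wednesday, so the first Sunday is October 5 (4 days later).
The 2nd Sunday is 1 weeks later: 5 + 7 = 12.

12 October 2003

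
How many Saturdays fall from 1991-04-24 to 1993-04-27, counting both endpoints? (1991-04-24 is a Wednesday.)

1991-04-24 is a Wednesday; the first Saturday on or after it is 1991-04-27 (3 days later).
From 1991-04-27 to 1993-04-27: 248 + 366 + 117 = 731 days (rest of 1991, 1992, to 1993-04-27 in 1993).
731 ÷ 7 = 104 full weeks with remainder 3, so 104 more Saturdays after the first → 105.

105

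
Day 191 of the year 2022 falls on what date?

Jan has 31 days (191 − 31 = 160 remain).
Feb has 28 days (160 − 28 = 132 remain).
Mar has 31 days (132 − 31 = 101 remain).
Apr has 30 days (101 − 30 = 71 remain).
May has 31 days (71 − 31 = 40 remain).
Jun has 30 days (40 − 30 = 10 remain).
10 into Jul → Jul 10.

Jul 10, 2022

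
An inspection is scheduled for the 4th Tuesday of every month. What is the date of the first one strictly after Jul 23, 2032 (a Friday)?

Jul 2032 starts on a Thursday; its first Tuesday is the 6th, so the 4th Tuesday is the 27th — Jul 27, 2032.
Jul 27, 2032 is after Jul 23, 2032, so that is the next one.

Jul 27, 2032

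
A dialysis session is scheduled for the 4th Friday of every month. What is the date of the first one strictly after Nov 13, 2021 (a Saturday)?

Nov 26, 2021

Nov 2021 starts on a Monday; its first Friday is the 5th, so the 4th Friday is the 26th — Nov 26, 2021.
Nov 26, 2021 is after Nov 13, 2021, so that is the next one.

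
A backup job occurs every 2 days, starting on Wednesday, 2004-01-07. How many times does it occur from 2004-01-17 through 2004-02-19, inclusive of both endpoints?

17

Occurrences land 2·i days after 2004-01-07 for i = 0, 1, 2, …
2004-01-17 is 10 days after the start; 10 ÷ 2 = 5 remainder 0. First occurrence in the window: #6 on 2004-01-17 (5×2 = 10 days in).
2004-02-19 is 43 days after the start; 43 ÷ 2 = 21 remainder 1. Last occurrence in the window: #22 on 2004-02-18.
Occurrences #6 through #22: 17 in total.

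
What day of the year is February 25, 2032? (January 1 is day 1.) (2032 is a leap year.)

Days in months before February: 31 = 31.
Plus 25 days into February → day 56.

56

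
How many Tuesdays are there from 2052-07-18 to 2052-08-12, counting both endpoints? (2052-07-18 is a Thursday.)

3

2052-07-18 is a Thursday; the first Tuesday on or after it is 2052-07-23 (5 days later).
From 2052-07-23 to 2052-08-12: 8 + 12 = 20 days (rest of July, August).
20 ÷ 7 = 2 full weeks with remainder 6, so 2 more Tuesdays after the first → 3.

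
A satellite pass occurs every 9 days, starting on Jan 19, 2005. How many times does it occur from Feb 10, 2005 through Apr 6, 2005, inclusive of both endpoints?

Occurrences land 9·i days after Jan 19, 2005 for i = 0, 1, 2, …
Feb 10, 2005 is 22 days after the start; 22 ÷ 9 = 2 remainder 4; since the remainder is 4, round up to i = 3. First occurrence in the window: #4 on Feb 15, 2005 (3×9 = 27 days in).
Apr 6, 2005 is 77 days after the start; 77 ÷ 9 = 8 remainder 5. Last occurrence in the window: #9 on Apr 1, 2005.
Occurrences #4 through #9: 6 in total.

6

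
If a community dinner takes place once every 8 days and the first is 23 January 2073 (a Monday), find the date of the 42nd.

The 42nd occurrence is 41 intervals after the first: 41 × 8 = 328 days after 23 January 2073.
January has 31 days — 8 days to the end of January leaves 320.
February has 28 days (292 left).
March has 31 days (261 left).
April has 30 days (231 left).
May has 31 days (200 left).
June has 30 days (170 left).
July has 31 days (139 left).
August has 31 days (108 left).
September has 30 days (78 left).
October has 31 days (47 left).
November has 30 days (17 left).
17 days into December → 17 December 2073.

17 December 2073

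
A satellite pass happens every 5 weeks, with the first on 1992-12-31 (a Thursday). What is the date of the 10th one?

1993-11-11

The 10th occurrence is 9 intervals after the first: 9 × 35 = 315 days after 1992-12-31.
December has 31 days — 0 days to the end of December leaves 315.
January has 31 days (284 left).
February has 28 days (256 left).
March has 31 days (225 left).
April has 30 days (195 left).
May has 31 days (164 left).
June has 30 days (134 left).
July has 31 days (103 left).
August has 31 days (72 left).
September has 30 days (42 left).
October has 31 days (11 left).
11 days into November → 1993-11-11.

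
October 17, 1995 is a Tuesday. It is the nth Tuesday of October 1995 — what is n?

3rd

Day 17 falls in week ⌈17/7⌉ of the month.
Days 1–7 hold the 1st Tuesday, 8–14 the 2nd, 15–21 the 3rd, 22–28 the 4th, 29–31 the 5th.
17 is in the range for the 3rd.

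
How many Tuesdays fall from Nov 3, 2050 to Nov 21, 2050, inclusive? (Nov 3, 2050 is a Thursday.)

2

Nov 3, 2050 is a Thursday; the first Tuesday on or after it is Nov 8, 2050 (5 days later).
From Nov 8, 2050 to Nov 21, 2050 is 21 − 8 = 13 days.
13 ÷ 7 = 1 full weeks with remainder 6, so 1 more Tuesdays after the first → 2.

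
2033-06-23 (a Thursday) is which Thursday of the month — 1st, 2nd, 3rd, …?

4th

Day 23 falls in week ⌈23/7⌉ of the month.
Days 1–7 hold the 1st Thursday, 8–14 the 2nd, 15–21 the 3rd, 22–28 the 4th, 29–31 the 5th.
23 is in the range for the 4th.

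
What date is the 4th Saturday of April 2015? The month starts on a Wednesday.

2015-04-25

April 2015 begins on a Wednesday, so the first Saturday is April 4 (3 days later).
The 4th Saturday is 3 weeks later: 4 + 21 = 25.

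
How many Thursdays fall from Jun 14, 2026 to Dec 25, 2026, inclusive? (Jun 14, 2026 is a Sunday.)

Jun 14, 2026 is a Sunday; the first Thursday on or after it is Jun 18, 2026 (4 days later).
From Jun 18, 2026 to Dec 25, 2026: 12 + 31 + 31 + 30 + 31 + 30 + 25 = 190 days (rest of Jun, Jul, Aug, Sep, Oct, Nov, Dec).
190 ÷ 7 = 27 full weeks with remainder 1, so 27 more Thursdays after the first → 28.

28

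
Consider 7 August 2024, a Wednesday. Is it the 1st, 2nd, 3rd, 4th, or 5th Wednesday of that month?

Day 7 falls in week ⌈7/7⌉ of the month.
Days 1–7 hold the 1st Wednesday, 8–14 the 2nd, 15–21 the 3rd, 22–28 the 4th, 29–31 the 5th.
7 is in the range for the 1st.

1st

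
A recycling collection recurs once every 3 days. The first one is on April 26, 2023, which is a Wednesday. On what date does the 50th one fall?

September 20, 2023

The 50th occurrence is 49 intervals after the first: 49 × 3 = 147 days after April 26, 2023.
April has 30 days — 4 days to the end of April leaves 143.
May has 31 days (112 left).
June has 30 days (82 left).
July has 31 days (51 left).
August has 31 days (20 left).
20 days into September → September 20, 2023.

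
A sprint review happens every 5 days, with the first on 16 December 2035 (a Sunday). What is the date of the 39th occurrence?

The 39th occurrence is 38 intervals after the first: 38 × 5 = 190 days after 16 December 2035.
December has 31 days — 15 days to the end of December leaves 175.
January has 31 days (144 left).
February has 29 days (115 left).
March has 31 days (84 left).
April has 30 days (54 left).
May has 31 days (23 left).
23 days into June → 23 June 2036.

23 June 2036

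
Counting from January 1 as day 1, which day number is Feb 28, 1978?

Days in months before Feb: 31 = 31.
Plus 28 days into Feb → day 59.

59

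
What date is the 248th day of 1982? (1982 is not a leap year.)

5 September 1982

January has 31 days (248 − 31 = 217 remain).
February has 28 days (217 − 28 = 189 remain).
March has 31 days (189 − 31 = 158 remain).
April has 30 days (158 − 30 = 128 remain).
May has 31 days (128 − 31 = 97 remain).
June has 30 days (97 − 30 = 67 remain).
July has 31 days (67 − 31 = 36 remain).
August has 31 days (36 − 31 = 5 remain).
5 into September → September 5.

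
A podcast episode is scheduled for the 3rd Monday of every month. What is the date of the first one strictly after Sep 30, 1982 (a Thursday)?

Sep 1982 starts on a Wednesday; its first Monday is the 6th, so the 3rd Monday is the 20th — Sep 20, 1982.
That is not after Sep 30, 1982, so look at Oct 1982.
Oct 1982 starts on a Friday; its first Monday is the 4th, so the 3rd Monday is the 18th — Oct 18, 1982.

Oct 18, 1982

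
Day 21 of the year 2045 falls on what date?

Jan 21, 2045

21 into Jan → Jan 21.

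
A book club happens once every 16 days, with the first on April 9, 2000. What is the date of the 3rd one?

May 11, 2000

The 3rd occurrence is 2 intervals after the first: 2 × 16 = 32 days after April 9, 2000.
April has 30 days — 21 days to the end of April leaves 11.
11 days into May → May 11, 2000.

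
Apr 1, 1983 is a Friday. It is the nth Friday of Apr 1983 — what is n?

1st

Day 1 falls in week ⌈1/7⌉ of the month.
Days 1–7 hold the 1st Friday, 8–14 the 2nd, 15–21 the 3rd, 22–28 the 4th, 29–31 the 5th.
1 is in the range for the 1st.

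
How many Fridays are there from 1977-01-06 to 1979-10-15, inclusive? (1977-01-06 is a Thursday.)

1977-01-06 is a Thursday; the first Friday on or after it is 1977-01-07 (1 day later).
From 1977-01-07 to 1979-10-15: 358 + 365 + 288 = 1011 days (rest of 1977, 1978, to 1979-10-15 in 1979).
1011 ÷ 7 = 144 full weeks with remainder 3, so 144 more Fridays after the first → 145.

145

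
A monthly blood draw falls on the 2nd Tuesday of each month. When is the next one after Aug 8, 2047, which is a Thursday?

Aug 2047 starts on a Thursday; its first Tuesday is the 6th, so the 2nd Tuesday is the 13th — Aug 13, 2047.
Aug 13, 2047 is after Aug 8, 2047, so that is the next one.

Aug 13, 2047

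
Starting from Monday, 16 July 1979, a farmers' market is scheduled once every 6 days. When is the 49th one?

29 April 1980

The 49th occurrence is 48 intervals after the first: 48 × 6 = 288 days after 16 July 1979.
July has 31 days — 15 days to the end of July leaves 273.
August has 31 days (242 left).
September has 30 days (212 left).
October has 31 days (181 left).
November has 30 days (151 left).
December has 31 days (120 left).
January has 31 days (89 left).
February has 29 days (60 left).
March has 31 days (29 left).
29 days into April → 29 April 1980.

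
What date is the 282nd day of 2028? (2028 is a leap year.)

January has 31 days (282 − 31 = 251 remain).
February has 29 days (251 − 29 = 222 remain).
March has 31 days (222 − 31 = 191 remain).
April has 30 days (191 − 30 = 161 remain).
May has 31 days (161 − 31 = 130 remain).
June has 30 days (130 − 30 = 100 remain).
July has 31 days (100 − 31 = 69 remain).
August has 31 days (69 − 31 = 38 remain).
September has 30 days (38 − 30 = 8 remain).
8 into October → October 8.

8 October 2028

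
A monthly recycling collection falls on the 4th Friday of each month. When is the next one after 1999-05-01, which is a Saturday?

1999-05-28

May 1999 starts on a Saturday; its first Friday is the 7th, so the 4th Friday is the 28th — 1999-05-28.
1999-05-28 is after 1999-05-01, so that is the next one.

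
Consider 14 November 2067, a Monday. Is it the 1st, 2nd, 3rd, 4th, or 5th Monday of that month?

2nd

Day 14 falls in week ⌈14/7⌉ of the month.
Days 1–7 hold the 1st Monday, 8–14 the 2nd, 15–21 the 3rd, 22–28 the 4th, 29–31 the 5th.
14 is in the range for the 2nd.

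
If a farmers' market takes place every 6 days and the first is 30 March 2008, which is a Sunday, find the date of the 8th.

11 May 2008

The 8th occurrence is 7 intervals after the first: 7 × 6 = 42 days after 30 March 2008.
March has 31 days — 1 day to the end of March leaves 41.
April has 30 days (11 left).
11 days into May → 11 May 2008.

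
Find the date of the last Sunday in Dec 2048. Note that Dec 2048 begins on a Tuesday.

Dec 2048 begins on a Tuesday, so the first Sunday is Dec 6 (5 days later).
Dec 2048 has 31 days. Adding weeks: 6, 13, 20, 27 — the last one ≤ 31 is the 27th.

Dec 27, 2048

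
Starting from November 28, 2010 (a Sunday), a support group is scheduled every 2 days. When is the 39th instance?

February 12, 2011

The 39th occurrence is 38 intervals after the first: 38 × 2 = 76 days after November 28, 2010.
November has 30 days — 2 days to the end of November leaves 74.
December has 31 days (43 left).
January has 31 days (12 left).
12 days into February → February 12, 2011.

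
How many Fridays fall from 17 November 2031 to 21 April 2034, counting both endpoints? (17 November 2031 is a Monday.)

17 November 2031 is a Monday; the first Friday on or after it is 21 November 2031 (4 days later).
From 21 November 2031 to 21 April 2034: 40 + 366 + 365 + 111 = 882 days (rest of 2031, 2032, 2033, to 21 April 2034 in 2034).
882 ÷ 7 = 126 full weeks with remainder 0, so 126 more Fridays after the first → 127.

127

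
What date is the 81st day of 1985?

January has 31 days (81 − 31 = 50 remain).
February has 28 days (50 − 28 = 22 remain).
22 into March → March 22.

22 March 1985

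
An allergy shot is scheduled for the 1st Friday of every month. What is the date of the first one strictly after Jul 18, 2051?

Jul 2051 starts on a Saturday, so its 1st Friday is Jul 7, 2051 (6 days in).
That is not after Jul 18, 2051, so look at Aug 2051.
Aug 2051 starts on a Tuesday, so its 1st Friday is Aug 4, 2051 (3 days in).

Aug 4, 2051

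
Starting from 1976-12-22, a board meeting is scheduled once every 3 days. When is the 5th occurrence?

1977-01-03

The 5th occurrence is 4 intervals after the first: 4 × 3 = 12 days after 1976-12-22.
December has 31 days — 9 days to the end of December leaves 3.
3 days into January → 1977-01-03.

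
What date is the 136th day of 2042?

May 16, 2042

Jan has 31 days (136 − 31 = 105 remain).
Feb has 28 days (105 − 28 = 77 remain).
Mar has 31 days (77 − 31 = 46 remain).
Apr has 30 days (46 − 30 = 16 remain).
16 into May → May 16.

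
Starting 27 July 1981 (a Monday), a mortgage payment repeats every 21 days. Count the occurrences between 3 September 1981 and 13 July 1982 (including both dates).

Occurrences land 21·i days after 27 July 1981 for i = 0, 1, 2, …
3 September 1981 is 38 days after the start; 38 ÷ 21 = 1 remainder 17; since the remainder is 17, round up to i = 2. First occurrence in the window: #3 on 7 September 1981 (2×21 = 42 days in).
13 July 1982 is 351 days after the start; 351 ÷ 21 = 16 remainder 15. Last occurrence in the window: #17 on 28 June 1982.
Occurrences #3 through #17: 15 in total.

15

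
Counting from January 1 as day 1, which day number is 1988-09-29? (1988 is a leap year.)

Days in months before September: 31 + 29 + 31 + 30 + 31 + 30 + 31 + 31 = 244.
Plus 29 days into September → day 273.

273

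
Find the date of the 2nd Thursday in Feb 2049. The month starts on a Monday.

Feb 11, 2049

Feb 2049 begins on a Monday, so the first Thursday is Feb 4 (3 days later).
The 2nd Thursday is 1 weeks later: 4 + 7 = 11.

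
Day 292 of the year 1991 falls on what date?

1991-10-19

January has 31 days (292 − 31 = 261 remain).
February has 28 days (261 − 28 = 233 remain).
March has 31 days (233 − 31 = 202 remain).
April has 30 days (202 − 30 = 172 remain).
May has 31 days (172 − 31 = 141 remain).
June has 30 days (141 − 30 = 111 remain).
July has 31 days (111 − 31 = 80 remain).
August has 31 days (80 − 31 = 49 remain).
September has 30 days (49 − 30 = 19 remain).
19 into October → October 19.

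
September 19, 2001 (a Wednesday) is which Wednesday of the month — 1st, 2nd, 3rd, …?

3rd

Day 19 falls in week ⌈19/7⌉ of the month.
Days 1–7 hold the 1st Wednesday, 8–14 the 2nd, 15–21 the 3rd, 22–28 the 4th, 29–31 the 5th.
19 is in the range for the 3rd.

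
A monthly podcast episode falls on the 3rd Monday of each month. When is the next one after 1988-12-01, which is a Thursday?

December 1988 starts on a Thursday; its first Monday is the 5th, so the 3rd Monday is the 19th — 1988-12-19.
1988-12-19 is after 1988-12-01, so that is the next one.

1988-12-19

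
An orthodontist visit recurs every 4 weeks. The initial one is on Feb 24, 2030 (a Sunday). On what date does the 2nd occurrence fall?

The 2nd occurrence is 1 interval after the first: 1 × 28 = 28 days after Feb 24, 2030.
Feb has 28 days — 4 days to the end of Feb leaves 24.
24 days into Mar → Mar 24, 2030.

Mar 24, 2030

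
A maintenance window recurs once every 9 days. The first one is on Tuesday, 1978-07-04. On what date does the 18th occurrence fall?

1978-12-04

The 18th occurrence is 17 intervals after the first: 17 × 9 = 153 days after 1978-07-04.
July has 31 days — 27 days to the end of July leaves 126.
August has 31 days (95 left).
September has 30 days (65 left).
October has 31 days (34 left).
November has 30 days (4 left).
4 days into December → 1978-12-04.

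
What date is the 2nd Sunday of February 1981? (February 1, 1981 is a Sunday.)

February 1981 begins on a Sunday, so the first Sunday is February 1.
The 2nd Sunday is 1 weeks later: 1 + 7 = 8.

1981-02-08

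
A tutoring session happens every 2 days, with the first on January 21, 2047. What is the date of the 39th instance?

April 7, 2047

The 39th occurrence is 38 intervals after the first: 38 × 2 = 76 days after January 21, 2047.
January has 31 days — 10 days to the end of January leaves 66.
February has 28 days (38 left).
March has 31 days (7 left).
7 days into April → April 7, 2047.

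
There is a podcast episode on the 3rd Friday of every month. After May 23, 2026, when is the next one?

May 2026 starts on a Friday; its first Friday is the 1st, so the 3rd Friday is the 15th — May 15, 2026.
That is not after May 23, 2026, so look at Jun 2026.
Jun 2026 starts on a Monday; its first Friday is the 5th, so the 3rd Friday is the 19th — Jun 19, 2026.

Jun 19, 2026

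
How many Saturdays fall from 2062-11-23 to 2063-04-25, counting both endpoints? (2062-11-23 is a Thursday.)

22

2062-11-23 is a Thursday; the first Saturday on or after it is 2062-11-25 (2 days later).
From 2062-11-25 to 2063-04-25: 5 + 31 + 31 + 28 + 31 + 25 = 151 days (rest of November, December, January, February, March, April).
151 ÷ 7 = 21 full weeks with remainder 4, so 21 more Saturdays after the first → 22.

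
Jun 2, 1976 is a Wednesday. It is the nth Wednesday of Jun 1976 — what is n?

1st

Day 2 falls in week ⌈2/7⌉ of the month.
Days 1–7 hold the 1st Wednesday, 8–14 the 2nd, 15–21 the 3rd, 22–28 the 4th, 29–31 the 5th.
2 is in the range for the 1st.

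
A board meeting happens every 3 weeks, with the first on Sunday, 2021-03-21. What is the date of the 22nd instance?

The 22nd occurrence is 21 intervals after the first: 21 × 21 = 441 days after 2021-03-21.
March has 31 days — 10 days to the end of March leaves 431.
From end of March to end of 2021 is 275 days (156 left).
January has 31 days (125 left).
February has 28 days (97 left).
March has 31 days (66 left).
April has 30 days (36 left).
May has 31 days (5 left).
5 days into June → 2022-06-05.

2022-06-05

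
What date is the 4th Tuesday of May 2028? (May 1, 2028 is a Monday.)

May 23, 2028

May 2028 begins on a Monday, so the first Tuesday is May 2 (1 day later).
The 4th Tuesday is 3 weeks later: 2 + 21 = 23.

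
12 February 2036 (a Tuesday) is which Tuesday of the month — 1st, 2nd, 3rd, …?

Day 12 falls in week ⌈12/7⌉ of the month.
Days 1–7 hold the 1st Tuesday, 8–14 the 2nd, 15–21 the 3rd, 22–28 the 4th, 29–31 the 5th.
12 is in the range for the 2nd.

2nd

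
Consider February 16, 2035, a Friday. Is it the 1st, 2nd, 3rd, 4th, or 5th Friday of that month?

3rd

Day 16 falls in week ⌈16/7⌉ of the month.
Days 1–7 hold the 1st Friday, 8–14 the 2nd, 15–21 the 3rd, 22–28 the 4th, 29–31 the 5th.
16 is in the range for the 3rd.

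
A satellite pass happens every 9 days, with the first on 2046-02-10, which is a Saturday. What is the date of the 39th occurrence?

The 39th occurrence is 38 intervals after the first: 38 × 9 = 342 days after 2046-02-10.
February has 28 days — 18 days to the end of February leaves 324.
March has 31 days (293 left).
April has 30 days (263 left).
May has 31 days (232 left).
June has 30 days (202 left).
July has 31 days (171 left).
August has 31 days (140 left).
September has 30 days (110 left).
October has 31 days (79 left).
November has 30 days (49 left).
December has 31 days (18 left).
18 days into January → 2047-01-18.

2047-01-18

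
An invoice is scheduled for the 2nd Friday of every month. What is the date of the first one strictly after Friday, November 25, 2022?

December 9, 2022

November 2022 starts on a Tuesday; its first Friday is the 4th, so the 2nd Friday is the 11th — November 11, 2022.
That is not after November 25, 2022, so look at December 2022.
December 2022 starts on a Thursday; its first Friday is the 2nd, so the 2nd Friday is the 9th — December 9, 2022.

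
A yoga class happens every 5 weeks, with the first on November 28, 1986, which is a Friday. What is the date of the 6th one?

May 22, 1987

The 6th occurrence is 5 intervals after the first: 5 × 35 = 175 days after November 28, 1986.
November has 30 days — 2 days to the end of November leaves 173.
December has 31 days (142 left).
January has 31 days (111 left).
February has 28 days (83 left).
March has 31 days (52 left).
April has 30 days (22 left).
22 days into May → May 22, 1987.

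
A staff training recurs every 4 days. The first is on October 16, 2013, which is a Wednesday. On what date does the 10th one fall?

November 21, 2013

The 10th occurrence is 9 intervals after the first: 9 × 4 = 36 days after October 16, 2013.
October has 31 days — 15 days to the end of October leaves 21.
21 days into November → November 21, 2013.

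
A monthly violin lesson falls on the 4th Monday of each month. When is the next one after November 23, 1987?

November 1987 starts on a Sunday; its first Monday is the 2nd, so the 4th Monday is the 23rd — November 23, 1987.
That is not after November 23, 1987, so look at December 1987.
December 1987 starts on a Tuesday; its first Monday is the 7th, so the 4th Monday is the 28th — December 28, 1987.

December 28, 1987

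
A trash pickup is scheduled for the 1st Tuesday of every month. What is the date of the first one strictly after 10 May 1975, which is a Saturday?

May 1975 starts on a Thursday, so its 1st Tuesday is 6 May 1975 (5 days in).
That is not after 10 May 1975, so look at June 1975.
June 1975 starts on a Sunday, so its 1st Tuesday is 3 June 1975 (2 days in).

3 June 1975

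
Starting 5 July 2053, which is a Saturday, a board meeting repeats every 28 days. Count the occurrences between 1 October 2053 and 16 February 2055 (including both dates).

Occurrences land 28·i days after 5 July 2053 for i = 0, 1, 2, …
1 October 2053 is 88 days after the start; 88 ÷ 28 = 3 remainder 4; since the remainder is 4, round up to i = 4. First occurrence in the window: #5 on 25 October 2053 (4×28 = 112 days in).
16 February 2055 is 591 days after the start; 591 ÷ 28 = 21 remainder 3. Last occurrence in the window: #22 on 13 February 2055.
Occurrences #5 through #22: 18 in total.

18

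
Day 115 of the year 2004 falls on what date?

April 24, 2004

January has 31 days (115 − 31 = 84 remain).
February has 29 days (84 − 29 = 55 remain).
March has 31 days (55 − 31 = 24 remain).
24 into April → April 24.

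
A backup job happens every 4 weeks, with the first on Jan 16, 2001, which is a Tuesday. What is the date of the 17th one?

The 17th occurrence is 16 intervals after the first: 16 × 28 = 448 days after Jan 16, 2001.
Jan has 31 days — 15 days to the end of Jan leaves 433.
From end of Jan to end of 2001 is 334 days (99 left).
Jan has 31 days (68 left).
Feb has 28 days (40 left).
Mar has 31 days (9 left).
9 days into Apr → Apr 9, 2002.

Apr 9, 2002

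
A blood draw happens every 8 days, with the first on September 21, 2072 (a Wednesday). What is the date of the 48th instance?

The 48th occurrence is 47 intervals after the first: 47 × 8 = 376 days after September 21, 2072.
September has 30 days — 9 days to the end of September leaves 367.
October has 31 days (336 left).
November has 30 days (306 left).
December has 31 days (275 left).
January has 31 days (244 left).
February has 28 days (216 left).
March has 31 days (185 left).
April has 30 days (155 left).
May has 31 days (124 left).
June has 30 days (94 left).
July has 31 days (63 left).
August has 31 days (32 left).
September has 30 days (2 left).
2 days into October → October 2, 2073.

October 2, 2073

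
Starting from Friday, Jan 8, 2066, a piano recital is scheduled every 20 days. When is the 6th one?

The 6th occurrence is 5 intervals after the first: 5 × 20 = 100 days after Jan 8, 2066.
Jan has 31 days — 23 days to the end of Jan leaves 77.
Feb has 28 days (49 left).
Mar has 31 days (18 left).
18 days into Apr → Apr 18, 2066.

Apr 18, 2066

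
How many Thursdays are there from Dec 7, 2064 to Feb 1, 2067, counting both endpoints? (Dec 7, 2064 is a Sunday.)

Dec 7, 2064 is a Sunday; the first Thursday on or after it is Dec 11, 2064 (4 days later).
From Dec 11, 2064 to Feb 1, 2067: 20 + 365 + 365 + 32 = 782 days (rest of 2064, 2065, 2066, to Feb 1, 2067 in 2067).
782 ÷ 7 = 111 full weeks with remainder 5, so 111 more Thursdays after the first → 112.

112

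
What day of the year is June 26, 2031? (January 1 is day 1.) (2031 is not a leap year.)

Days in months before June: 31 + 28 + 31 + 30 + 31 = 151.
Plus 26 days into June → day 177.

177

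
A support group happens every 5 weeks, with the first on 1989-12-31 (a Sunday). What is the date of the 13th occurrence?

The 13th occurrence is 12 intervals after the first: 12 × 35 = 420 days after 1989-12-31.
December has 31 days — 0 days to the end of December leaves 420.
1990 has 365 days (55 left).
January has 31 days (24 left).
24 days into February → 1991-02-24.

1991-02-24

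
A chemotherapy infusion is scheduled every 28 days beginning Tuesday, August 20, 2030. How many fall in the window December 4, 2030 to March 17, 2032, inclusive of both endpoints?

17

Occurrences land 28·i days after August 20, 2030 for i = 0, 1, 2, …
December 4, 2030 is 106 days after the start; 106 ÷ 28 = 3 remainder 22; since the remainder is 22, round up to i = 4. First occurrence in the window: #5 on December 10, 2030 (4×28 = 112 days in).
March 17, 2032 is 575 days after the start; 575 ÷ 28 = 20 remainder 15. Last occurrence in the window: #21 on March 2, 2032.
Occurrences #5 through #21: 17 in total.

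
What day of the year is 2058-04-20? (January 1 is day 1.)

Days in months before April: 31 + 28 + 31 = 90.
Plus 20 days into April → day 110.

110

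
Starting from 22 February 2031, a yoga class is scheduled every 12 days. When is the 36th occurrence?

The 36th occurrence is 35 intervals after the first: 35 × 12 = 420 days after 22 February 2031.
February has 28 days — 6 days to the end of February leaves 414.
From end of February to end of 2031 is 306 days (108 left).
January has 31 days (77 left).
February has 29 days (48 left).
March has 31 days (17 left).
17 days into April → 17 April 2032.

17 April 2032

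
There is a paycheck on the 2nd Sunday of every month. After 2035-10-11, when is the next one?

October 2035 starts on a Monday; its first Sunday is the 7th, so the 2nd Sunday is the 14th — 2035-10-14.
2035-10-14 is after 2035-10-11, so that is the next one.

2035-10-14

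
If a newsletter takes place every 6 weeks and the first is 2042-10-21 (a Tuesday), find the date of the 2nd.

The 2nd occurrence is 1 interval after the first: 1 × 42 = 42 days after 2042-10-21.
October has 31 days — 10 days to the end of October leaves 32.
November has 30 days (2 left).
2 days into December → 2042-12-02.

2042-12-02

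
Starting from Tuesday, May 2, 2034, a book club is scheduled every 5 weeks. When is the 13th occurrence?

The 13th occurrence is 12 intervals after the first: 12 × 35 = 420 days after May 2, 2034.
May has 31 days — 29 days to the end of May leaves 391.
June has 30 days (361 left).
July has 31 days (330 left).
August has 31 days (299 left).
September has 30 days (269 left).
October has 31 days (238 left).
November has 30 days (208 left).
December has 31 days (177 left).
January has 31 days (146 left).
February has 28 days (118 left).
March has 31 days (87 left).
April has 30 days (57 left).
May has 31 days (26 left).
26 days into June → June 26, 2035.

June 26, 2035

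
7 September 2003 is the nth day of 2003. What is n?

Days in months before September: 31 + 28 + 31 + 30 + 31 + 30 + 31 + 31 = 243.
Plus 7 days into September → day 250.

250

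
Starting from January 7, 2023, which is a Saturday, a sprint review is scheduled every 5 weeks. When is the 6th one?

The 6th occurrence is 5 intervals after the first: 5 × 35 = 175 days after January 7, 2023.
January has 31 days — 24 days to the end of January leaves 151.
February has 28 days (123 left).
March has 31 days (92 left).
April has 30 days (62 left).
May has 31 days (31 left).
June has 30 days (1 left).
1 day into July → July 1, 2023.

July 1, 2023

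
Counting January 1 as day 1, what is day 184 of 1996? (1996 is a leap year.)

January has 31 days (184 − 31 = 153 remain).
February has 29 days (153 − 29 = 124 remain).
March has 31 days (124 − 31 = 93 remain).
April has 30 days (93 − 30 = 63 remain).
May has 31 days (63 − 31 = 32 remain).
June has 30 days (32 − 30 = 2 remain).
2 into July → July 2.

1996-07-02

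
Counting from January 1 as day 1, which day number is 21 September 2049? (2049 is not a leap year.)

264

Days in months before September: 31 + 28 + 31 + 30 + 31 + 30 + 31 + 31 = 243.
Plus 21 days into September → day 264.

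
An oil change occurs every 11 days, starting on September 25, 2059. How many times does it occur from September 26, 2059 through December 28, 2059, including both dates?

8

Occurrences land 11·i days after September 25, 2059 for i = 0, 1, 2, …
September 26, 2059 is 1 day after the start; 1 ÷ 11 = 0 remainder 1; since the remainder is 1, round up to i = 1. First occurrence in the window: #2 on October 6, 2059 (1×11 = 11 days in).
December 28, 2059 is 94 days after the start; 94 ÷ 11 = 8 remainder 6. Last occurrence in the window: #9 on December 22, 2059.
Occurrences #2 through #9: 8 in total.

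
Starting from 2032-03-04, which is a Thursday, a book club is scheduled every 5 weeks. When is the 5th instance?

The 5th occurrence is 4 intervals after the first: 4 × 35 = 140 days after 2032-03-04.
March has 31 days — 27 days to the end of March leaves 113.
April has 30 days (83 left).
May has 31 days (52 left).
June has 30 days (22 left).
22 days into July → 2032-07-22.

2032-07-22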